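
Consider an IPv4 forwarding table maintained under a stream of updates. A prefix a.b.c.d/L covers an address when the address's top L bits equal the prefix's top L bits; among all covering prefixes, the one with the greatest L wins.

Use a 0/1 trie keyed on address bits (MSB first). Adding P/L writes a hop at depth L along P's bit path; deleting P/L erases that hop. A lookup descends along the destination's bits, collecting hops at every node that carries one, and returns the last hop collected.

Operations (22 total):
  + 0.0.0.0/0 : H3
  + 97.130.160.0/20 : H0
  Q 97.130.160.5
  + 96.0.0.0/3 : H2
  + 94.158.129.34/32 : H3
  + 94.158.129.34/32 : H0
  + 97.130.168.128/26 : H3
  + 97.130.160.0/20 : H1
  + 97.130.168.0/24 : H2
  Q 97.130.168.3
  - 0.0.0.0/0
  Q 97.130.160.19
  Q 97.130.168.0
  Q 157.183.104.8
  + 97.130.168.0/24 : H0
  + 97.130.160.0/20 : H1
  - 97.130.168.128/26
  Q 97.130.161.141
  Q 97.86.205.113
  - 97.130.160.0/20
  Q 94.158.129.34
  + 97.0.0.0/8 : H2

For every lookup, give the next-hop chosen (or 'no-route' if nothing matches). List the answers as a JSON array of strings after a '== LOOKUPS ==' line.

Trace:
  + 0.0.0.0/0 (H3) depth=0
  + 97.130.160.0/20 (H0) depth=20
  Q 97.130.160.5: descend 01100001100000101010 ; hops seen [H3,H0] ; pick H0
  + 96.0.0.0/3 (H2) depth=3
  + 94.158.129.34/32 (H3) depth=32
  + 94.158.129.34/32 (H0) depth=32
  + 97.130.168.128/26 (H3) depth=26
  + 97.130.160.0/20 (H1) depth=20
  + 97.130.168.0/24 (H2) depth=24
  Q 97.130.168.3: descend 011000011000001010101000 ; hops seen [H3,H2,H1,H2] ; pick H2
  - 0.0.0.0/0 clear@0
  Q 97.130.160.19: descend 01100001100000101010 ; hops seen [H2,H1] ; pick H1
  Q 97.130.168.0: descend 011000011000001010101000 ; hops seen [H2,H1,H2] ; pick H2
  Q 157.183.104.8: descend ε ; hops seen [∅] ; pick no-route
  + 97.130.168.0/24 (H0) depth=24
  + 97.130.160.0/20 (H1) depth=20
  - 97.130.168.128/26 clear@26
  Q 97.130.161.141: descend 01100001100000101010 ; hops seen [H2,H1] ; pick H1
  Q 97.86.205.113: descend 01100001 ; hops seen [H2] ; pick H2
  - 97.130.160.0/20 clear@20
  Q 94.158.129.34: descend 01011110100111101000000100100010 ; hops seen [H0] ; pick H0
  + 97.0.0.0/8 (H2) depth=8

== LOOKUPS ==
["H0","H2","H1","H2","no-route","H1","H2","H0"]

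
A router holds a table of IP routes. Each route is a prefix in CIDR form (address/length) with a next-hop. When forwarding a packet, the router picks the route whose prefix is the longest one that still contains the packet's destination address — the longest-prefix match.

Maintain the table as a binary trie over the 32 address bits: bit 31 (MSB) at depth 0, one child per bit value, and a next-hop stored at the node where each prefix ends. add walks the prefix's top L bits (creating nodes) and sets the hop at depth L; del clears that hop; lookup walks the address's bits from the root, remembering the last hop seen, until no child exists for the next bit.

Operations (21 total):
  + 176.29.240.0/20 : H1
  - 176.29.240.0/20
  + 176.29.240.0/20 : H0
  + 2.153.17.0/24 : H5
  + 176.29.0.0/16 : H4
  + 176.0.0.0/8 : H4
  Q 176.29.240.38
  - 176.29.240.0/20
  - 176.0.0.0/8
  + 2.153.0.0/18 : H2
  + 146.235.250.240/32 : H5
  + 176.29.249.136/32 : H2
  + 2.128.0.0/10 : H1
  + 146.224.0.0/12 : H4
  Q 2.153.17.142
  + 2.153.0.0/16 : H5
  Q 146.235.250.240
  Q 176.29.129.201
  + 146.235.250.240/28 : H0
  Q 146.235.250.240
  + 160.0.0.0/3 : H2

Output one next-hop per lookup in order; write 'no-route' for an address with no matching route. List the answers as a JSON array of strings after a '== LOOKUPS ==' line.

Process each operation:
  add 176.29.240.0/20 -> H1 at depth 20
  del 176.29.240.0/20 (clear depth 20)
  add 176.29.240.0/20 -> H0 at depth 20
  add 2.153.17.0/24 -> H5 at depth 24
  add 176.29.0.0/16 -> H4 at depth 16
  add 176.0.0.0/8 -> H4 at depth 8
  Q 176.29.240.38: descend 10110000000111011111 ; hops seen [H4,H4,H0] ; pick H0
  del 176.29.240.0/20 (clear depth 20)
  del 176.0.0.0/8 (clear depth 8)
  add 2.153.0.0/18 -> H2 at depth 18
  add 146.235.250.240/32 -> H5 at depth 32
  add 176.29.249.136/32 -> H2 at depth 32
  add 2.128.0.0/10 -> H1 at depth 10
  add 146.224.0.0/12 -> H4 at depth 12
  Q 2.153.17.142: descend 000000101001100100010001 ; hops seen [H1,H2,H5] ; pick H5
  add 2.153.0.0/16 -> H5 at depth 16
  Q 146.235.250.240: descend 10010010111010111111101011110000 ; hops seen [H4,H5] ; pick H5
  Q 176.29.129.201: descend 10110000000111011 ; hops seen [H4] ; pick H4
  add 146.235.250.240/28 -> H0 at depth 28
  Q 146.235.250.240: descend 10010010111010111111101011110000 ; hops seen [H4,H0,H5] ; pick H5
  add 160.0.0.0/3 -> H2 at depth 3

== LOOKUPS ==
["H0","H5","H5","H4","H5"]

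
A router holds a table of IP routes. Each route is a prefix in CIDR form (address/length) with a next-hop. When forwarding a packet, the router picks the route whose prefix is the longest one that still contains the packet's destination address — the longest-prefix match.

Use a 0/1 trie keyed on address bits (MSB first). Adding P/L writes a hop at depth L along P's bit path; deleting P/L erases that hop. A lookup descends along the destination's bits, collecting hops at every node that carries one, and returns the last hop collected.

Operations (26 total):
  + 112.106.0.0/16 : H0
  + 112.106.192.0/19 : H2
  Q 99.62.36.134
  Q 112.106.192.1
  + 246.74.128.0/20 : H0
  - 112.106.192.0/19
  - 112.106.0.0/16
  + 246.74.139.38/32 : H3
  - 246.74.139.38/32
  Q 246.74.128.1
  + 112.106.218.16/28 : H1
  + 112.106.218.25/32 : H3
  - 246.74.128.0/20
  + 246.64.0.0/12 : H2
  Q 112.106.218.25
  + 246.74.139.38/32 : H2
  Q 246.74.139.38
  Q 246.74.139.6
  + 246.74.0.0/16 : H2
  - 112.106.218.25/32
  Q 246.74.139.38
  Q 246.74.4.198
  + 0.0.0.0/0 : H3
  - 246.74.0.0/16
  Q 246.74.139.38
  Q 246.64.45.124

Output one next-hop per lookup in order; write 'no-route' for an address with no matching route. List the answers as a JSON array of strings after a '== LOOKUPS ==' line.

Trace:
  + 112.106.0.0/16 (H0) depth=16
  + 112.106.192.0/19 (H2) depth=19
  Q 99.62.36.134: descend 011 ; hops seen [∅] ; pick no-route
  Q 112.106.192.1: descend 0111000001101010110 ; hops seen [H0,H2] ; pick H2
  + 246.74.128.0/20 (H0) depth=20
  del 112.106.192.0/19 (clear depth 19)
  del 112.106.0.0/16 (clear depth 16)
  + 246.74.139.38/32 (H3) depth=32
  del 246.74.139.38/32 (clear depth 32)
  Q 246.74.128.1: descend 11110110010010101000 ; hops seen [H0] ; pick H0
  + 112.106.218.16/28 (H1) depth=28
  + 112.106.218.25/32 (H3) depth=32
  del 246.74.128.0/20 (clear depth 20)
  + 246.64.0.0/12 (H2) depth=12
  Q 112.106.218.25: descend 01110000011010101101101000011001 ; hops seen [H1,H3] ; pick H3
  + 246.74.139.38/32 (H2) depth=32
  Q 246.74.139.38: descend 11110110010010101000101100100110 ; hops seen [H2,H2] ; pick H2
  Q 246.74.139.6: descend 11110110010010101000101100 ; hops seen [H2] ; pick H2
  + 246.74.0.0/16 (H2) depth=16
  del 112.106.218.25/32 (clear depth 32)
  Q 246.74.139.38: descend 11110110010010101000101100100110 ; hops seen [H2,H2,H2] ; pick H2
  Q 246.74.4.198: descend 1111011001001010 ; hops seen [H2,H2] ; pick H2
  + 0.0.0.0/0 (H3) depth=0
  del 246.74.0.0/16 (clear depth 16)
  Q 246.74.139.38: descend 11110110010010101000101100100110 ; hops seen [H3,H2,H2] ; pick H2
  Q 246.64.45.124: descend 111101100100 ; hops seen [H3,H2] ; pick H2

== LOOKUPS ==
["no-route","H2","H0","H3","H2","H2","H2","H2","H2","H2"]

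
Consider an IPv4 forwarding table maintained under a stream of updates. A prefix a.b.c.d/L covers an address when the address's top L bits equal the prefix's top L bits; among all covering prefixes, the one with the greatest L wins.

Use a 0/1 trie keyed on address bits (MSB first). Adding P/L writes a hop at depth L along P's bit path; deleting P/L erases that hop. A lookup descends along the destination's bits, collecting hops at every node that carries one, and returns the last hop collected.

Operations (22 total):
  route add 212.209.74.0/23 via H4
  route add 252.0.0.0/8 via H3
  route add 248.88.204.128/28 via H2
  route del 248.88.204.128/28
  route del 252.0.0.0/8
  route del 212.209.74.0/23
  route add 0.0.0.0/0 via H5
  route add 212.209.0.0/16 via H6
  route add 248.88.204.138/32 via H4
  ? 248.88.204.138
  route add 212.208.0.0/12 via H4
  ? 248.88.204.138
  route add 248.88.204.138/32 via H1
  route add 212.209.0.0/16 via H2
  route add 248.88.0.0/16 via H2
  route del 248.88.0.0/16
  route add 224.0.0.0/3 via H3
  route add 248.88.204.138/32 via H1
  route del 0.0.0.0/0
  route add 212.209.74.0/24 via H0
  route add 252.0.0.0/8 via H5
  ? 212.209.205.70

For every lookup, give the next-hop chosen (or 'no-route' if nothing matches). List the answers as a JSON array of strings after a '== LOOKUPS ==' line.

Trace:
  + 212.209.74.0/23 (H4) depth=23
  + 252.0.0.0/8 (H3) depth=8
  + 248.88.204.128/28 (H2) depth=28
  del 248.88.204.128/28 (clear depth 28)
  del 252.0.0.0/8 (clear depth 8)
  del 212.209.74.0/23 (clear depth 23)
  + 0.0.0.0/0 (H5) depth=0
  + 212.209.0.0/16 (H6) depth=16
  + 248.88.204.138/32 (H4) depth=32
  lookup 248.88.204.138: bits 11111000010110001100110010001010 walk d0:H5→d1:-→d2:-→d3:-→d4:-→d5:-→d6:-→d7:-→d8:-→d9:-→d10:-→d11:-→d12:-→d13:-→d14:-→d15:-→d16:-→d17:-→d18:-→d19:-→d20:-→d21:-→d22:-→d23:-→d24:-→d25:-→d26:-→d27:-→d28:-→d29:-→d30:-→d31:-→d32:H4 -> H4
  + 212.208.0.0/12 (H4) depth=12
  lookup 248.88.204.138: bits 11111000010110001100110010001010 walk d0:H5→d1:-→d2:-→d3:-→d4:-→d5:-→d6:-→d7:-→d8:-→d9:-→d10:-→d11:-→d12:-→d13:-→d14:-→d15:-→d16:-→d17:-→d18:-→d19:-→d20:-→d21:-→d22:-→d23:-→d24:-→d25:-→d26:-→d27:-→d28:-→d29:-→d30:-→d31:-→d32:H4 -> H4
  + 248.88.204.138/32 (H1) depth=32
  + 212.209.0.0/16 (H2) depth=16
  + 248.88.0.0/16 (H2) depth=16
  del 248.88.0.0/16 (clear depth 16)
  + 224.0.0.0/3 (H3) depth=3
  + 248.88.204.138/32 (H1) depth=32
  del 0.0.0.0/0 (clear depth 0)
  + 212.209.74.0/24 (H0) depth=24
  + 252.0.0.0/8 (H5) depth=8
  lookup 212.209.205.70: bits 1101010011010001 walk d0:-→d1:-→d2:-→d3:-→d4:-→d5:-→d6:-→d7:-→d8:-→d9:-→d10:-→d11:-→d12:H4→d13:-→d14:-→d15:-→d16:H2 -> H2

== LOOKUPS ==
["H4","H4","H2"]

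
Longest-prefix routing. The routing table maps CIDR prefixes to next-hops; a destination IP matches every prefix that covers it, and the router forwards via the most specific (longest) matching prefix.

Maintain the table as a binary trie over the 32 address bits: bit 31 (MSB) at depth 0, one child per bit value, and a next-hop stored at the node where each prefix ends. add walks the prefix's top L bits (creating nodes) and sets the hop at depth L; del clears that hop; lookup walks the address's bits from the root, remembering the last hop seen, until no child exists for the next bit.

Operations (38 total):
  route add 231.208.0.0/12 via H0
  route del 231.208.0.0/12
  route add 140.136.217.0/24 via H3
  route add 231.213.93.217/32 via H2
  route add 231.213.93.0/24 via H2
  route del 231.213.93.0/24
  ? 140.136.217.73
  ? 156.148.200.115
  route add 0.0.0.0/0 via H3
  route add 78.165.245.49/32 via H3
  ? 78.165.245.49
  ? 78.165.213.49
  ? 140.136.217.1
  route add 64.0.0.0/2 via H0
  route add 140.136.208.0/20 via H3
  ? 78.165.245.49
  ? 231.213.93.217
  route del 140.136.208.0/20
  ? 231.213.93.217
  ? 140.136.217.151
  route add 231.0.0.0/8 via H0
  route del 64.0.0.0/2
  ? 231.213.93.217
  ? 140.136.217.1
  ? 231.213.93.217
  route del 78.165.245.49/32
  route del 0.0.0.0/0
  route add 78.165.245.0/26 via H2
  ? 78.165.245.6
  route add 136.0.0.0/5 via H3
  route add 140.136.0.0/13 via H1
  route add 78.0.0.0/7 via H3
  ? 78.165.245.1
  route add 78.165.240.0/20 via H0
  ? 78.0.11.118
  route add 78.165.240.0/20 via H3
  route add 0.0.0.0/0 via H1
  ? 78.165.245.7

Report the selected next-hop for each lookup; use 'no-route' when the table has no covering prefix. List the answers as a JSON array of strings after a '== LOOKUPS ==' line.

Process each operation:
  add 231.208.0.0/12 -> H0 at depth 12
  del 231.208.0.0/12 (clear depth 12)
  add 140.136.217.0/24 -> H3 at depth 24
  add 231.213.93.217/32 -> H2 at depth 32
  add 231.213.93.0/24 -> H2 at depth 24
  del 231.213.93.0/24 (clear depth 24)
  lookup 140.136.217.73: bits 100011001000100011011001 walk d0:-→d1:-→d2:-→d3:-→d4:-→d5:-→d6:-→d7:-→d8:-→d9:-→d10:-→d11:-→d12:-→d13:-→d14:-→d15:-→d16:-→d17:-→d18:-→d19:-→d20:-→d21:-→d22:-→d23:-→d24:H3 -> H3
  lookup 156.148.200.115: bits 100 walk d0:-→d1:-→d2:-→d3:- -> no-route
  add 0.0.0.0/0 -> H3 at depth 0
  add 78.165.245.49/32 -> H3 at depth 32
  lookup 78.165.245.49: bits 01001110101001011111010100110001 walk d0:H3→d1:-→d2:-→d3:-→d4:-→d5:-→d6:-→d7:-→d8:-→d9:-→d10:-→d11:-→d12:-→d13:-→d14:-→d15:-→d16:-→d17:-→d18:-→d19:-→d20:-→d21:-→d22:-→d23:-→d24:-→d25:-→d26:-→d27:-→d28:-→d29:-→d30:-→d31:-→d32:H3 -> H3
  lookup 78.165.213.49: bits 010011101010010111 walk d0:H3→d1:-→d2:-→d3:-→d4:-→d5:-→d6:-→d7:-→d8:-→d9:-→d10:-→d11:-→d12:-→d13:-→d14:-→d15:-→d16:-→d17:-→d18:- -> H3
  lookup 140.136.217.1: bits 100011001000100011011001 walk d0:H3→d1:-→d2:-→d3:-→d4:-→d5:-→d6:-→d7:-→d8:-→d9:-→d10:-→d11:-→d12:-→d13:-→d14:-→d15:-→d16:-→d17:-→d18:-→d19:-→d20:-→d21:-→d22:-→d23:-→d24:H3 -> H3
  add 64.0.0.0/2 -> H0 at depth 2
  add 140.136.208.0/20 -> H3 at depth 20
  lookup 78.165.245.49: bits 01001110101001011111010100110001 walk d0:H3→d1:-→d2:H0→d3:-→d4:-→d5:-→d6:-→d7:-→d8:-→d9:-→d10:-→d11:-→d12:-→d13:-→d14:-→d15:-→d16:-→d17:-→d18:-→d19:-→d20:-→d21:-→d22:-→d23:-→d24:-→d25:-→d26:-→d27:-→d28:-→d29:-→d30:-→d31:-→d32:H3 -> H3
  lookup 231.213.93.217: bits 11100111110101010101110111011001 walk d0:H3→d1:-→d2:-→d3:-→d4:-→d5:-→d6:-→d7:-→d8:-→d9:-→d10:-→d11:-→d12:-→d13:-→d14:-→d15:-→d16:-→d17:-→d18:-→d19:-→d20:-→d21:-→d22:-→d23:-→d24:-→d25:-→d26:-→d27:-→d28:-→d29:-→d30:-→d31:-→d32:H2 -> H2
  del 140.136.208.0/20 (clear depth 20)
  lookup 231.213.93.217: bits 11100111110101010101110111011001 walk d0:H3→d1:-→d2:-→d3:-→d4:-→d5:-→d6:-→d7:-→d8:-→d9:-→d10:-→d11:-→d12:-→d13:-→d14:-→d15:-→d16:-→d17:-→d18:-→d19:-→d20:-→d21:-→d22:-→d23:-→d24:-→d25:-→d26:-→d27:-→d28:-→d29:-→d30:-→d31:-→d32:H2 -> H2
  lookup 140.136.217.151: bits 100011001000100011011001 walk d0:H3→d1:-→d2:-→d3:-→d4:-→d5:-→d6:-→d7:-→d8:-→d9:-→d10:-→d11:-→d12:-→d13:-→d14:-→d15:-→d16:-→d17:-→d18:-→d19:-→d20:-→d21:-→d22:-→d23:-→d24:H3 -> H3
  add 231.0.0.0/8 -> H0 at depth 8
  del 64.0.0.0/2 (clear depth 2)
  lookup 231.213.93.217: bits 11100111110101010101110111011001 walk d0:H3→d1:-→d2:-→d3:-→d4:-→d5:-→d6:-→d7:-→d8:H0→d9:-→d10:-→d11:-→d12:-→d13:-→d14:-→d15:-→d16:-→d17:-→d18:-→d19:-→d20:-→d21:-→d22:-→d23:-→d24:-→d25:-→d26:-→d27:-→d28:-→d29:-→d30:-→d31:-→d32:H2 -> H2
  lookup 140.136.217.1: bits 100011001000100011011001 walk d0:H3→d1:-→d2:-→d3:-→d4:-→d5:-→d6:-→d7:-→d8:-→d9:-→d10:-→d11:-→d12:-→d13:-→d14:-→d15:-→d16:-→d17:-→d18:-→d19:-→d20:-→d21:-→d22:-→d23:-→d24:H3 -> H3
  lookup 231.213.93.217: bits 11100111110101010101110111011001 walk d0:H3→d1:-→d2:-→d3:-→d4:-→d5:-→d6:-→d7:-→d8:H0→d9:-→d10:-→d11:-→d12:-→d13:-→d14:-→d15:-→d16:-→d17:-→d18:-→d19:-→d20:-→d21:-→d22:-→d23:-→d24:-→d25:-→d26:-→d27:-→d28:-→d29:-→d30:-→d31:-→d32:H2 -> H2
  del 78.165.245.49/32 (clear depth 32)
  del 0.0.0.0/0 (clear depth 0)
  add 78.165.245.0/26 -> H2 at depth 26
  lookup 78.165.245.6: bits 01001110101001011111010100 walk d0:-→d1:-→d2:-→d3:-→d4:-→d5:-→d6:-→d7:-→d8:-→d9:-→d10:-→d11:-→d12:-→d13:-→d14:-→d15:-→d16:-→d17:-→d18:-→d19:-→d20:-→d21:-→d22:-→d23:-→d24:-→d25:-→d26:H2 -> H2
  add 136.0.0.0/5 -> H3 at depth 5
  add 140.136.0.0/13 -> H1 at depth 13
  add 78.0.0.0/7 -> H3 at depth 7
  lookup 78.165.245.1: bits 01001110101001011111010100 walk d0:-→d1:-→d2:-→d3:-→d4:-→d5:-→d6:-→d7:H3→d8:-→d9:-→d10:-→d11:-→d12:-→d13:-→d14:-→d15:-→d16:-→d17:-→d18:-→d19:-→d20:-→d21:-→d22:-→d23:-→d24:-→d25:-→d26:H2 -> H2
  add 78.165.240.0/20 -> H0 at depth 20
  lookup 78.0.11.118: bits 01001110 walk d0:-→d1:-→d2:-→d3:-→d4:-→d5:-→d6:-→d7:H3→d8:- -> H3
  add 78.165.240.0/20 -> H3 at depth 20
  add 0.0.0.0/0 -> H1 at depth 0
  lookup 78.165.245.7: bits 01001110101001011111010100 walk d0:H1→d1:-→d2:-→d3:-→d4:-→d5:-→d6:-→d7:H3→d8:-→d9:-→d10:-→d11:-→d12:-→d13:-→d14:-→d15:-→d16:-→d17:-→d18:-→d19:-→d20:H3→d21:-→d22:-→d23:-→d24:-→d25:-→d26:H2 -> H2

== LOOKUPS ==
["H3","no-route","H3","H3","H3","H3","H2","H2","H3","H2","H3","H2","H2","H2","H3","H2"]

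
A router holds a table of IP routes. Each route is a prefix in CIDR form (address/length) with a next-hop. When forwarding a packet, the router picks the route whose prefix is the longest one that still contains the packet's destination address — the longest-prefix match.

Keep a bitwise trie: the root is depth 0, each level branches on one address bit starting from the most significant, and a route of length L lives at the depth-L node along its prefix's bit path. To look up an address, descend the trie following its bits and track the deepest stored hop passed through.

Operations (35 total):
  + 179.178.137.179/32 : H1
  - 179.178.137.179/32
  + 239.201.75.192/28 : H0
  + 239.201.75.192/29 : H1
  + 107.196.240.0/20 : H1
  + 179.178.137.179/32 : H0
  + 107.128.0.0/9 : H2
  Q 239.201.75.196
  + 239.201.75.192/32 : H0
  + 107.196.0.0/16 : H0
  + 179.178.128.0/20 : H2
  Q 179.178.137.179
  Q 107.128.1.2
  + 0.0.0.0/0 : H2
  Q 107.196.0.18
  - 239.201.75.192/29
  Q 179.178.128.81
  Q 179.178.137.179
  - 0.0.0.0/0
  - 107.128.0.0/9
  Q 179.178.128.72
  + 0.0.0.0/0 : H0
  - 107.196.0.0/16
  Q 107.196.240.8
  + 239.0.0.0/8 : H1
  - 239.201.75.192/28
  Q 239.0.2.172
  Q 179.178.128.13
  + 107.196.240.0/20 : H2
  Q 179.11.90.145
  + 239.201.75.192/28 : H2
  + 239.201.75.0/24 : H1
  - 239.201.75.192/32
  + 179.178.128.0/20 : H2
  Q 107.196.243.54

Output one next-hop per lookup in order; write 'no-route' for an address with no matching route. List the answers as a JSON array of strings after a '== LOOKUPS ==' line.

Apply in order:
  + 179.178.137.179/32 (H1) depth=32
  - 179.178.137.179/32 clear@32
  + 239.201.75.192/28 (H0) depth=28
  + 239.201.75.192/29 (H1) depth=29
  + 107.196.240.0/20 (H1) depth=20
  + 179.178.137.179/32 (H0) depth=32
  + 107.128.0.0/9 (H2) depth=9
  ? 239.201.75.196  path d0:-→d1:-→d2:-→d3:-→d4:-→d5:-→d6:-→d7:-→d8:-→d9:-→d10:-→d11:-→d12:-→d13:-→d14:-→d15:-→d16:-→d17:-→d18:-→d19:-→d20:-→d21:-→d22:-→d23:-→d24:-→d25:-→d26:-→d27:-→d28:H0→d29:H1  best=H1
  + 239.201.75.192/32 (H0) depth=32
  + 107.196.0.0/16 (H0) depth=16
  + 179.178.128.0/20 (H2) depth=20
  ? 179.178.137.179  path d0:-→d1:-→d2:-→d3:-→d4:-→d5:-→d6:-→d7:-→d8:-→d9:-→d10:-→d11:-→d12:-→d13:-→d14:-→d15:-→d16:-→d17:-→d18:-→d19:-→d20:H2→d21:-→d22:-→d23:-→d24:-→d25:-→d26:-→d27:-→d28:-→d29:-→d30:-→d31:-→d32:H0  best=H0
  ? 107.128.1.2  path d0:-→d1:-→d2:-→d3:-→d4:-→d5:-→d6:-→d7:-→d8:-→d9:H2  best=H2
  + 0.0.0.0/0 (H2) depth=0
  ? 107.196.0.18  path d0:H2→d1:-→d2:-→d3:-→d4:-→d5:-→d6:-→d7:-→d8:-→d9:H2→d10:-→d11:-→d12:-→d13:-→d14:-→d15:-→d16:H0  best=H0
  - 239.201.75.192/29 clear@29
  ? 179.178.128.81  path d0:H2→d1:-→d2:-→d3:-→d4:-→d5:-→d6:-→d7:-→d8:-→d9:-→d10:-→d11:-→d12:-→d13:-→d14:-→d15:-→d16:-→d17:-→d18:-→d19:-→d20:H2  best=H2
  ? 179.178.137.179  path d0:H2→d1:-→d2:-→d3:-→d4:-→d5:-→d6:-→d7:-→d8:-→d9:-→d10:-→d11:-→d12:-→d13:-→d14:-→d15:-→d16:-→d17:-→d18:-→d19:-→d20:H2→d21:-→d22:-→d23:-→d24:-→d25:-→d26:-→d27:-→d28:-→d29:-→d30:-→d31:-→d32:H0  best=H0
  - 0.0.0.0/0 clear@0
  - 107.128.0.0/9 clear@9
  ? 179.178.128.72  path d0:-→d1:-→d2:-→d3:-→d4:-→d5:-→d6:-→d7:-→d8:-→d9:-→d10:-→d11:-→d12:-→d13:-→d14:-→d15:-→d16:-→d17:-→d18:-→d19:-→d20:H2  best=H2
  + 0.0.0.0/0 (H0) depth=0
  - 107.196.0.0/16 clear@16
  ? 107.196.240.8  path d0:H0→d1:-→d2:-→d3:-→d4:-→d5:-→d6:-→d7:-→d8:-→d9:-→d10:-→d11:-→d12:-→d13:-→d14:-→d15:-→d16:-→d17:-→d18:-→d19:-→d20:H1  best=H1
  + 239.0.0.0/8 (H1) depth=8
  - 239.201.75.192/28 clear@28
  ? 239.0.2.172  path d0:H0→d1:-→d2:-→d3:-→d4:-→d5:-→d6:-→d7:-→d8:H1  best=H1
  ? 179.178.128.13  path d0:H0→d1:-→d2:-→d3:-→d4:-→d5:-→d6:-→d7:-→d8:-→d9:-→d10:-→d11:-→d12:-→d13:-→d14:-→d15:-→d16:-→d17:-→d18:-→d19:-→d20:H2  best=H2
  + 107.196.240.0/20 (H2) depth=20
  ? 179.11.90.145  path d0:H0→d1:-→d2:-→d3:-→d4:-→d5:-→d6:-→d7:-→d8:-  best=H0
  + 239.201.75.192/28 (H2) depth=28
  + 239.201.75.0/24 (H1) depth=24
  - 239.201.75.192/32 clear@32
  + 179.178.128.0/20 (H2) depth=20
  ? 107.196.243.54  path d0:H0→d1:-→d2:-→d3:-→d4:-→d5:-→d6:-→d7:-→d8:-→d9:-→d10:-→d11:-→d12:-→d13:-→d14:-→d15:-→d16:-→d17:-→d18:-→d19:-→d20:H2  best=H2

== LOOKUPS ==
["H1","H0","H2","H0","H2","H0","H2","H1","H1","H2","H0","H2"]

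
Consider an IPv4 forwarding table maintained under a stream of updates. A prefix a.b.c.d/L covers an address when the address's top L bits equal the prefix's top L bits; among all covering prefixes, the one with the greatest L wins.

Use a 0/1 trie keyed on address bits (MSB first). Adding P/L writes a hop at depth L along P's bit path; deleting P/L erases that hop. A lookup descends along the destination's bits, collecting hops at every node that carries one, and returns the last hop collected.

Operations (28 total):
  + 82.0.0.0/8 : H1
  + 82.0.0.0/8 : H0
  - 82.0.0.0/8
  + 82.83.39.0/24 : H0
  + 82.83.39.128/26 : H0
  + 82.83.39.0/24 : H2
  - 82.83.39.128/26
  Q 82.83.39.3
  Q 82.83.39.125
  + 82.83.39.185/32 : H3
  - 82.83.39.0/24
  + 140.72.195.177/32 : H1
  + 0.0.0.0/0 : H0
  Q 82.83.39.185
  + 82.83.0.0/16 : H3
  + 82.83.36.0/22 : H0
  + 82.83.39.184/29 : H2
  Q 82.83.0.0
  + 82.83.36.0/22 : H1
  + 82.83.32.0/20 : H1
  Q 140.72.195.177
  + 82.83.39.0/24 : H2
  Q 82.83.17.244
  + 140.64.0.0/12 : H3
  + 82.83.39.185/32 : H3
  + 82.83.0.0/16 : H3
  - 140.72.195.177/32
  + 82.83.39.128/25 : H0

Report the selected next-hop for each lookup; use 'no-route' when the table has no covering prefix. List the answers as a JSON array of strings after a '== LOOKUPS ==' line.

Process each operation:
  + 82.0.0.0/8 (H1) depth=8
  + 82.0.0.0/8 (H0) depth=8
  del 82.0.0.0/8 (clear depth 8)
  + 82.83.39.0/24 (H0) depth=24
  + 82.83.39.128/26 (H0) depth=26
  + 82.83.39.0/24 (H2) depth=24
  del 82.83.39.128/26 (clear depth 26)
  lookup 82.83.39.3: bits 010100100101001100100111 walk d0:-→d1:-→d2:-→d3:-→d4:-→d5:-→d6:-→d7:-→d8:-→d9:-→d10:-→d11:-→d12:-→d13:-→d14:-→d15:-→d16:-→d17:-→d18:-→d19:-→d20:-→d21:-→d22:-→d23:-→d24:H2 -> H2
  lookup 82.83.39.125: bits 010100100101001100100111 walk d0:-→d1:-→d2:-→d3:-→d4:-→d5:-→d6:-→d7:-→d8:-→d9:-→d10:-→d11:-→d12:-→d13:-→d14:-→d15:-→d16:-→d17:-→d18:-→d19:-→d20:-→d21:-→d22:-→d23:-→d24:H2 -> H2
  + 82.83.39.185/32 (H3) depth=32
  del 82.83.39.0/24 (clear depth 24)
  + 140.72.195.177/32 (H1) depth=32
  + 0.0.0.0/0 (H0) depth=0
  lookup 82.83.39.185: bits 01010010010100110010011110111001 walk d0:H0→d1:-→d2:-→d3:-→d4:-→d5:-→d6:-→d7:-→d8:-→d9:-→d10:-→d11:-→d12:-→d13:-→d14:-→d15:-→d16:-→d17:-→d18:-→d19:-→d20:-→d21:-→d22:-→d23:-→d24:-→d25:-→d26:-→d27:-→d28:-→d29:-→d30:-→d31:-→d32:H3 -> H3
  + 82.83.0.0/16 (H3) depth=16
  + 82.83.36.0/22 (H0) depth=22
  + 82.83.39.184/29 (H2) depth=29
  lookup 82.83.0.0: bits 010100100101001100 walk d0:H0→d1:-→d2:-→d3:-→d4:-→d5:-→d6:-→d7:-→d8:-→d9:-→d10:-→d11:-→d12:-→d13:-→d14:-→d15:-→d16:H3→d17:-→d18:- -> H3
  + 82.83.36.0/22 (H1) depth=22
  + 82.83.32.0/20 (H1) depth=20
  lookup 140.72.195.177: bits 10001100010010001100001110110001 walk d0:H0→d1:-→d2:-→d3:-→d4:-→d5:-→d6:-→d7:-→d8:-→d9:-→d10:-→d11:-→d12:-→d13:-→d14:-→d15:-→d16:-→d17:-→d18:-→d19:-→d20:-→d21:-→d22:-→d23:-→d24:-→d25:-→d26:-→d27:-→d28:-→d29:-→d30:-→d31:-→d32:H1 -> H1
  + 82.83.39.0/24 (H2) depth=24
  lookup 82.83.17.244: bits 010100100101001100 walk d0:H0→d1:-→d2:-→d3:-→d4:-→d5:-→d6:-→d7:-→d8:-→d9:-→d10:-→d11:-→d12:-→d13:-→d14:-→d15:-→d16:H3→d17:-→d18:- -> H3
  + 140.64.0.0/12 (H3) depth=12
  + 82.83.39.185/32 (H3) depth=32
  + 82.83.0.0/16 (H3) depth=16
  del 140.72.195.177/32 (clear depth 32)
  + 82.83.39.128/25 (H0) depth=25

== LOOKUPS ==
["H2","H2","H3","H3","H1","H3"]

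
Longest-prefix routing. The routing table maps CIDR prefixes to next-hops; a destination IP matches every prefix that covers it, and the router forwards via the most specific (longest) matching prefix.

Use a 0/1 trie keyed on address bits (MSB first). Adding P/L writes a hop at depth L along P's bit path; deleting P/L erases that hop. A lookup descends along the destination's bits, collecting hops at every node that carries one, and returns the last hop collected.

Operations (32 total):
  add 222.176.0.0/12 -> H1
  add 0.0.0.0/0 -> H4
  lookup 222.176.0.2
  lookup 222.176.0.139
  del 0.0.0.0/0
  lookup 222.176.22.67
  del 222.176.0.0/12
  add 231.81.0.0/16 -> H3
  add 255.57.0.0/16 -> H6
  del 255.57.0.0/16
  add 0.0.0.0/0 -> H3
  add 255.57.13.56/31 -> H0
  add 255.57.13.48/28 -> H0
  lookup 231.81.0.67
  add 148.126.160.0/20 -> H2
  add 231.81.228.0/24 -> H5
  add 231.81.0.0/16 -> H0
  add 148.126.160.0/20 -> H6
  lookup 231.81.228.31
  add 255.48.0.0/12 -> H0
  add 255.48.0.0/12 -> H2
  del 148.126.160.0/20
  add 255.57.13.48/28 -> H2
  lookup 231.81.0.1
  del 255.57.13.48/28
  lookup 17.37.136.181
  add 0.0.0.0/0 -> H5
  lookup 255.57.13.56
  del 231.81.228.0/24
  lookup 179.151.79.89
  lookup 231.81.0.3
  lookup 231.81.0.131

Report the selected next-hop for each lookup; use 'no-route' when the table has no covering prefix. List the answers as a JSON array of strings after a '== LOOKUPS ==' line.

Apply in order:
  + 222.176.0.0/12 (H1) depth=12
  + 0.0.0.0/0 (H4) depth=0
  ? 222.176.0.2  path d0:H4→d1:-→d2:-→d3:-→d4:-→d5:-→d6:-→d7:-→d8:-→d9:-→d10:-→d11:-→d12:H1  best=H1
  ? 222.176.0.139  path d0:H4→d1:-→d2:-→d3:-→d4:-→d5:-→d6:-→d7:-→d8:-→d9:-→d10:-→d11:-→d12:H1  best=H1
  - 0.0.0.0/0 clear@0
  ? 222.176.22.67  path d0:-→d1:-→d2:-→d3:-→d4:-→d5:-→d6:-→d7:-→d8:-→d9:-→d10:-→d11:-→d12:H1  best=H1
  - 222.176.0.0/12 clear@12
  + 231.81.0.0/16 (H3) depth=16
  + 255.57.0.0/16 (H6) depth=16
  - 255.57.0.0/16 clear@16
  + 0.0.0.0/0 (H3) depth=0
  + 255.57.13.56/31 (H0) depth=31
  + 255.57.13.48/28 (H0) depth=28
  ? 231.81.0.67  path d0:H3→d1:-→d2:-→d3:-→d4:-→d5:-→d6:-→d7:-→d8:-→d9:-→d10:-→d11:-→d12:-→d13:-→d14:-→d15:-→d16:H3  best=H3
  + 148.126.160.0/20 (H2) depth=20
  + 231.81.228.0/24 (H5) depth=24
  + 231.81.0.0/16 (H0) depth=16
  + 148.126.160.0/20 (H6) depth=20
  ? 231.81.228.31  path d0:H3→d1:-→d2:-→d3:-→d4:-→d5:-→d6:-→d7:-→d8:-→d9:-→d10:-→d11:-→d12:-→d13:-→d14:-→d15:-→d16:H0→d17:-→d18:-→d19:-→d20:-→d21:-→d22:-→d23:-→d24:H5  best=H5
  + 255.48.0.0/12 (H0) depth=12
  + 255.48.0.0/12 (H2) depth=12
  - 148.126.160.0/20 clear@20
  + 255.57.13.48/28 (H2) depth=28
  ? 231.81.0.1  path d0:H3→d1:-→d2:-→d3:-→d4:-→d5:-→d6:-→d7:-→d8:-→d9:-→d10:-→d11:-→d12:-→d13:-→d14:-→d15:-→d16:H0  best=H0
  - 255.57.13.48/28 clear@28
  ? 17.37.136.181  path d0:H3  best=H3
  + 0.0.0.0/0 (H5) depth=0
  ? 255.57.13.56  path d0:H5→d1:-→d2:-→d3:-→d4:-→d5:-→d6:-→d7:-→d8:-→d9:-→d10:-→d11:-→d12:H2→d13:-→d14:-→d15:-→d16:-→d17:-→d18:-→d19:-→d20:-→d21:-→d22:-→d23:-→d24:-→d25:-→d26:-→d27:-→d28:-→d29:-→d30:-→d31:H0  best=H0
  - 231.81.228.0/24 clear@24
  ? 179.151.79.89  path d0:H5→d1:-→d2:-  best=H5
  ? 231.81.0.3  path d0:H5→d1:-→d2:-→d3:-→d4:-→d5:-→d6:-→d7:-→d8:-→d9:-→d10:-→d11:-→d12:-→d13:-→d14:-→d15:-→d16:H0  best=H0
  ? 231.81.0.131  path d0:H5→d1:-→d2:-→d3:-→d4:-→d5:-→d6:-→d7:-→d8:-→d9:-→d10:-→d11:-→d12:-→d13:-→d14:-→d15:-→d16:H0  best=H0

== LOOKUPS ==
["H1","H1","H1","H3","H5","H0","H3","H0","H5","H0","H0"]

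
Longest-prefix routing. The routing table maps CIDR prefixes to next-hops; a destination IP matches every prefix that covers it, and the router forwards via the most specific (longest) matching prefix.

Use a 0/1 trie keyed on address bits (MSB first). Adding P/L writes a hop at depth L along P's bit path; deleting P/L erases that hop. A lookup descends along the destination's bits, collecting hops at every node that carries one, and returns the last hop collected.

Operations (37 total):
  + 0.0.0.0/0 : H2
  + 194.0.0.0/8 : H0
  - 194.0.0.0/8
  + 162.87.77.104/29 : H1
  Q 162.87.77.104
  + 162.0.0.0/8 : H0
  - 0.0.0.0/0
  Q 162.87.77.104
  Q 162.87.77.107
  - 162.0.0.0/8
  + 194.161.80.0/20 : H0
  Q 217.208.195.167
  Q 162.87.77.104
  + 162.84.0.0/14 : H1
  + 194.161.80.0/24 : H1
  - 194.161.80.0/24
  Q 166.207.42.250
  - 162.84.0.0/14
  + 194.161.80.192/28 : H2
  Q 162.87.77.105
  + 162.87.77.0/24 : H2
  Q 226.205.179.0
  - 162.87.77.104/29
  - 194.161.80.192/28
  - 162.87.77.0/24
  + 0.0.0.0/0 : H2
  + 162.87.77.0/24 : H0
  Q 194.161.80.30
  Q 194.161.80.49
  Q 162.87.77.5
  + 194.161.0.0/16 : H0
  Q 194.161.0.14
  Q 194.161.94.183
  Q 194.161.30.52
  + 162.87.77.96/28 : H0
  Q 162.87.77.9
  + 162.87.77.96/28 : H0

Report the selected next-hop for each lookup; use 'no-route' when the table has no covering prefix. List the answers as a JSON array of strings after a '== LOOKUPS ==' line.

Apply in order:
  add 0.0.0.0/0 -> H2 at depth 0
  add 194.0.0.0/8 -> H0 at depth 8
  - 194.0.0.0/8 clear@8
  add 162.87.77.104/29 -> H1 at depth 29
  Q 162.87.77.104: descend 10100010010101110100110101101 ; hops seen [H2,H1] ; pick H1
  add 162.0.0.0/8 -> H0 at depth 8
  - 0.0.0.0/0 clear@0
  Q 162.87.77.104: descend 10100010010101110100110101101 ; hops seen [H0,H1] ; pick H1
  Q 162.87.77.107: descend 10100010010101110100110101101 ; hops seen [H0,H1] ; pick H1
  - 162.0.0.0/8 clear@8
  add 194.161.80.0/20 -> H0 at depth 20
  Q 217.208.195.167: descend 110 ; hops seen [∅] ; pick no-route
  Q 162.87.77.104: descend 10100010010101110100110101101 ; hops seen [H1] ; pick H1
  add 162.84.0.0/14 -> H1 at depth 14
  add 194.161.80.0/24 -> H1 at depth 24
  - 194.161.80.0/24 clear@24
  Q 166.207.42.250: descend 10100 ; hops seen [∅] ; pick no-route
  - 162.84.0.0/14 clear@14
  add 194.161.80.192/28 -> H2 at depth 28
  Q 162.87.77.105: descend 10100010010101110100110101101 ; hops seen [H1] ; pick H1
  add 162.87.77.0/24 -> H2 at depth 24
  Q 226.205.179.0: descend 11 ; hops seen [∅] ; pick no-route
  - 162.87.77.104/29 clear@29
  - 194.161.80.192/28 clear@28
  - 162.87.77.0/24 clear@24
  add 0.0.0.0/0 -> H2 at depth 0
  add 162.87.77.0/24 -> H0 at depth 24
  Q 194.161.80.30: descend 110000101010000101010000 ; hops seen [H2,H0] ; pick H0
  Q 194.161.80.49: descend 110000101010000101010000 ; hops seen [H2,H0] ; pick H0
  Q 162.87.77.5: descend 1010001001010111010011010 ; hops seen [H2,H0] ; pick H0
  add 194.161.0.0/16 -> H0 at depth 16
  Q 194.161.0.14: descend 11000010101000010 ; hops seen [H2,H0] ; pick H0
  Q 194.161.94.183: descend 11000010101000010101 ; hops seen [H2,H0,H0] ; pick H0
  Q 194.161.30.52: descend 11000010101000010 ; hops seen [H2,H0] ; pick H0
  add 162.87.77.96/28 -> H0 at depth 28
  Q 162.87.77.9: descend 1010001001010111010011010 ; hops seen [H2,H0] ; pick H0
  add 162.87.77.96/28 -> H0 at depth 28

== LOOKUPS ==
["H1","H1","H1","no-route","H1","no-route","H1","no-route","H0","H0","H0","H0","H0","H0","H0"]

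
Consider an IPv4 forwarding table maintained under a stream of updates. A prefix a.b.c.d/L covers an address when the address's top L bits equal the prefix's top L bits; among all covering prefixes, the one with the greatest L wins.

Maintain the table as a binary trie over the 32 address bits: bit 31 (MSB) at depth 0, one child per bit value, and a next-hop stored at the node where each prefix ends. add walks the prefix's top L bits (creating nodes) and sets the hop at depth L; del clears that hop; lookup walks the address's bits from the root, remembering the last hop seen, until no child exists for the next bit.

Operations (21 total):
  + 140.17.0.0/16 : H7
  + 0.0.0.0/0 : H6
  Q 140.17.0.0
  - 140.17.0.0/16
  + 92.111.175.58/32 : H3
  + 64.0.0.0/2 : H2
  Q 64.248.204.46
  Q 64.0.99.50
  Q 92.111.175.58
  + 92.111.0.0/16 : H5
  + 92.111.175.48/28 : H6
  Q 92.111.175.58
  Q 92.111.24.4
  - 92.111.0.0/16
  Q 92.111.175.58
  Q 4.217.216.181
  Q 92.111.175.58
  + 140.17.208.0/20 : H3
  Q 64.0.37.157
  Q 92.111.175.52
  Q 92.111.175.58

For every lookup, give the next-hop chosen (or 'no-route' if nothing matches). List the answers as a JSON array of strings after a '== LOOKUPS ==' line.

Apply in order:
  + 140.17.0.0/16 (H7) depth=16
  + 0.0.0.0/0 (H6) depth=0
  ? 140.17.0.0  path d0:H6→d1:-→d2:-→d3:-→d4:-→d5:-→d6:-→d7:-→d8:-→d9:-→d10:-→d11:-→d12:-→d13:-→d14:-→d15:-→d16:H7  best=H7
  - 140.17.0.0/16 clear@16
  + 92.111.175.58/32 (H3) depth=32
  + 64.0.0.0/2 (H2) depth=2
  ? 64.248.204.46  path d0:H6→d1:-→d2:H2→d3:-  best=H2
  ? 64.0.99.50  path d0:H6→d1:-→d2:H2→d3:-  best=H2
  ? 92.111.175.58  path d0:H6→d1:-→d2:H2→d3:-→d4:-→d5:-→d6:-→d7:-→d8:-→d9:-→d10:-→d11:-→d12:-→d13:-→d14:-→d15:-→d16:-→d17:-→d18:-→d19:-→d20:-→d21:-→d22:-→d23:-→d24:-→d25:-→d26:-→d27:-→d28:-→d29:-→d30:-→d31:-→d32:H3  best=H3
  + 92.111.0.0/16 (H5) depth=16
  + 92.111.175.48/28 (H6) depth=28
  ? 92.111.175.58  path d0:H6→d1:-→d2:H2→d3:-→d4:-→d5:-→d6:-→d7:-→d8:-→d9:-→d10:-→d11:-→d12:-→d13:-→d14:-→d15:-→d16:H5→d17:-→d18:-→d19:-→d20:-→d21:-→d22:-→d23:-→d24:-→d25:-→d26:-→d27:-→d28:H6→d29:-→d30:-→d31:-→d32:H3  best=H3
  ? 92.111.24.4  path d0:H6→d1:-→d2:H2→d3:-→d4:-→d5:-→d6:-→d7:-→d8:-→d9:-→d10:-→d11:-→d12:-→d13:-→d14:-→d15:-→d16:H5  best=H5
  - 92.111.0.0/16 clear@16
  ? 92.111.175.58  path d0:H6→d1:-→d2:H2→d3:-→d4:-→d5:-→d6:-→d7:-→d8:-→d9:-→d10:-→d11:-→d12:-→d13:-→d14:-→d15:-→d16:-→d17:-→d18:-→d19:-→d20:-→d21:-→d22:-→d23:-→d24:-→d25:-→d26:-→d27:-→d28:H6→d29:-→d30:-→d31:-→d32:H3  best=H3
  ? 4.217.216.181  path d0:H6→d1:-  best=H6
  ? 92.111.175.58  path d0:H6→d1:-→d2:H2→d3:-→d4:-→d5:-→d6:-→d7:-→d8:-→d9:-→d10:-→d11:-→d12:-→d13:-→d14:-→d15:-→d16:-→d17:-→d18:-→d19:-→d20:-→d21:-→d22:-→d23:-→d24:-→d25:-→d26:-→d27:-→d28:H6→d29:-→d30:-→d31:-→d32:H3  best=H3
  + 140.17.208.0/20 (H3) depth=20
  ? 64.0.37.157  path d0:H6→d1:-→d2:H2→d3:-  best=H2
  ? 92.111.175.52  path d0:H6→d1:-→d2:H2→d3:-→d4:-→d5:-→d6:-→d7:-→d8:-→d9:-→d10:-→d11:-→d12:-→d13:-→d14:-→d15:-→d16:-→d17:-→d18:-→d19:-→d20:-→d21:-→d22:-→d23:-→d24:-→d25:-→d26:-→d27:-→d28:H6  best=H6
  ? 92.111.175.58  path d0:H6→d1:-→d2:H2→d3:-→d4:-→d5:-→d6:-→d7:-→d8:-→d9:-→d10:-→d11:-→d12:-→d13:-→d14:-→d15:-→d16:-→d17:-→d18:-→d19:-→d20:-→d21:-→d22:-→d23:-→d24:-→d25:-→d26:-→d27:-→d28:H6→d29:-→d30:-→d31:-→d32:H3  best=H3

== LOOKUPS ==
["H7","H2","H2","H3","H3","H5","H3","H6","H3","H2","H6","H3"]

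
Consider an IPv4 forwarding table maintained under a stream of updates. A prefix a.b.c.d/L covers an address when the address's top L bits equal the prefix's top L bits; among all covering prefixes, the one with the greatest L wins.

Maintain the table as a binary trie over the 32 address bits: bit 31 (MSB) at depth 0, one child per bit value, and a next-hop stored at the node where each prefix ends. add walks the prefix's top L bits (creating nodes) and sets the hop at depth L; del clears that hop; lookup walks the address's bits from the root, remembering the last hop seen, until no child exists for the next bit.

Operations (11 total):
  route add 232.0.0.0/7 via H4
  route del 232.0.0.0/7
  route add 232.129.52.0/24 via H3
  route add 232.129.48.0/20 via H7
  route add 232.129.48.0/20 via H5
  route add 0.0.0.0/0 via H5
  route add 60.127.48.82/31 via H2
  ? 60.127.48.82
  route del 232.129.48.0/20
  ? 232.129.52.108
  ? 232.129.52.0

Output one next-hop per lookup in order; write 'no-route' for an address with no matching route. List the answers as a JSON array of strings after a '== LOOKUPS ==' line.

Trace:
  add 232.0.0.0/7 -> H4 at depth 7
  del 232.0.0.0/7 (clear depth 7)
  add 232.129.52.0/24 -> H3 at depth 24
  add 232.129.48.0/20 -> H7 at depth 20
  add 232.129.48.0/20 -> H5 at depth 20
  add 0.0.0.0/0 -> H5 at depth 0
  add 60.127.48.82/31 -> H2 at depth 31
  Q 60.127.48.82: descend 0011110001111111001100000101001 ; hops seen [H5,H2] ; pick H2
  del 232.129.48.0/20 (clear depth 20)
  Q 232.129.52.108: descend 111010001000000100110100 ; hops seen [H5,H3] ; pick H3
  Q 232.129.52.0: descend 111010001000000100110100 ; hops seen [H5,H3] ; pick H3

== LOOKUPS ==
["H2","H3","H3"]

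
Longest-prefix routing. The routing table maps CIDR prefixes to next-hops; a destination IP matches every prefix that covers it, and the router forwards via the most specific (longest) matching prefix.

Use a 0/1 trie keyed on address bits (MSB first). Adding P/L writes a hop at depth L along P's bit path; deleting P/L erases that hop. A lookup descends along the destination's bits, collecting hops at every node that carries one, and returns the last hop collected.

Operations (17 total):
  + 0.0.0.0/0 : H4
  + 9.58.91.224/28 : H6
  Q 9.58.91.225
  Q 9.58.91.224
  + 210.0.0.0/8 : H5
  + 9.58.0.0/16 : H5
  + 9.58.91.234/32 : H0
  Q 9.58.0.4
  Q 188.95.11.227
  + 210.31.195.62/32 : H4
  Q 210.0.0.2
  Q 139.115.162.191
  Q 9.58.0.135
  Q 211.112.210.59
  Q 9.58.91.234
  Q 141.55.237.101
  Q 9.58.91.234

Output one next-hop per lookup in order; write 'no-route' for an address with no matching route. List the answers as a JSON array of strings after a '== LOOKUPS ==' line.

Process each operation:
  + 0.0.0.0/0 (H4) depth=0
  + 9.58.91.224/28 (H6) depth=28
  ? 9.58.91.225  path d0:H4→d1:-→d2:-→d3:-→d4:-→d5:-→d6:-→d7:-→d8:-→d9:-→d10:-→d11:-→d12:-→d13:-→d14:-→d15:-→d16:-→d17:-→d18:-→d19:-→d20:-→d21:-→d22:-→d23:-→d24:-→d25:-→d26:-→d27:-→d28:H6  best=H6
  ? 9.58.91.224  path d0:H4→d1:-→d2:-→d3:-→d4:-→d5:-→d6:-→d7:-→d8:-→d9:-→d10:-→d11:-→d12:-→d13:-→d14:-→d15:-→d16:-→d17:-→d18:-→d19:-→d20:-→d21:-→d22:-→d23:-→d24:-→d25:-→d26:-→d27:-→d28:H6  best=H6
  + 210.0.0.0/8 (H5) depth=8
  + 9.58.0.0/16 (H5) depth=16
  + 9.58.91.234/32 (H0) depth=32
  ? 9.58.0.4  path d0:H4→d1:-→d2:-→d3:-→d4:-→d5:-→d6:-→d7:-→d8:-→d9:-→d10:-→d11:-→d12:-→d13:-→d14:-→d15:-→d16:H5→d17:-  best=H5
  ? 188.95.11.227  path d0:H4→d1:-  best=H4
  + 210.31.195.62/32 (H4) depth=32
  ? 210.0.0.2  path d0:H4→d1:-→d2:-→d3:-→d4:-→d5:-→d6:-→d7:-→d8:H5→d9:-→d10:-→d11:-  best=H5
  ? 139.115.162.191  path d0:H4→d1:-  best=H4
  ? 9.58.0.135  path d0:H4→d1:-→d2:-→d3:-→d4:-→d5:-→d6:-→d7:-→d8:-→d9:-→d10:-→d11:-→d12:-→d13:-→d14:-→d15:-→d16:H5→d17:-  best=H5
  ? 211.112.210.59  path d0:H4→d1:-→d2:-→d3:-→d4:-→d5:-→d6:-→d7:-  best=H4
  ? 9.58.91.234  path d0:H4→d1:-→d2:-→d3:-→d4:-→d5:-→d6:-→d7:-→d8:-→d9:-→d10:-→d11:-→d12:-→d13:-→d14:-→d15:-→d16:H5→d17:-→d18:-→d19:-→d20:-→d21:-→d22:-→d23:-→d24:-→d25:-→d26:-→d27:-→d28:H6→d29:-→d30:-→d31:-→d32:H0  best=H0
  ? 141.55.237.101  path d0:H4→d1:-  best=H4
  ? 9.58.91.234  path d0:H4→d1:-→d2:-→d3:-→d4:-→d5:-→d6:-→d7:-→d8:-→d9:-→d10:-→d11:-→d12:-→d13:-→d14:-→d15:-→d16:H5→d17:-→d18:-→d19:-→d20:-→d21:-→d22:-→d23:-→d24:-→d25:-→d26:-→d27:-→d28:H6→d29:-→d30:-→d31:-→d32:H0  best=H0

== LOOKUPS ==
["H6","H6","H5","H4","H5","H4","H5","H4","H0","H4","H0"]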